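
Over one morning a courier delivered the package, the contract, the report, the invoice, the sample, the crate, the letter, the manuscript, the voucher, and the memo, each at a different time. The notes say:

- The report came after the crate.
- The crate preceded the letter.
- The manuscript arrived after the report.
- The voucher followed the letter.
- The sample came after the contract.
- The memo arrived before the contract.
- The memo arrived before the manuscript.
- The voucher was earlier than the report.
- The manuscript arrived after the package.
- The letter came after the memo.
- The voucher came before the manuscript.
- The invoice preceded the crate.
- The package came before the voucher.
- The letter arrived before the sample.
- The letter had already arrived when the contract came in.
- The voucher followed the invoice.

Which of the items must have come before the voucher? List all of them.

the crate, the invoice, the letter, the memo, the package

Directly stated before the voucher: the invoice, the letter, and the package.
The crate reaches the voucher via the crate → the letter → the voucher.
The memo reaches the voucher via the memo → the letter → the voucher.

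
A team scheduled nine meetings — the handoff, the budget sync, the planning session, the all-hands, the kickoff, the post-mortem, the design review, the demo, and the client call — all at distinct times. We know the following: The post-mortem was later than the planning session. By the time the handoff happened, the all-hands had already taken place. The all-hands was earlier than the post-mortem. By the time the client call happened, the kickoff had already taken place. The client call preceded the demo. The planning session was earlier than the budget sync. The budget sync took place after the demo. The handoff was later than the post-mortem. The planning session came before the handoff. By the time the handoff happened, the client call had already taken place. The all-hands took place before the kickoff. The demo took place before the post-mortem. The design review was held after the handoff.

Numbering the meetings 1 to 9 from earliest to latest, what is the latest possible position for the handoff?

8

The handoff must come before the design review — 1 meeting forced after it.
Everything else can be placed before the handoff in some valid order, so the handoff can sit as late as position 9 − 1 = 8.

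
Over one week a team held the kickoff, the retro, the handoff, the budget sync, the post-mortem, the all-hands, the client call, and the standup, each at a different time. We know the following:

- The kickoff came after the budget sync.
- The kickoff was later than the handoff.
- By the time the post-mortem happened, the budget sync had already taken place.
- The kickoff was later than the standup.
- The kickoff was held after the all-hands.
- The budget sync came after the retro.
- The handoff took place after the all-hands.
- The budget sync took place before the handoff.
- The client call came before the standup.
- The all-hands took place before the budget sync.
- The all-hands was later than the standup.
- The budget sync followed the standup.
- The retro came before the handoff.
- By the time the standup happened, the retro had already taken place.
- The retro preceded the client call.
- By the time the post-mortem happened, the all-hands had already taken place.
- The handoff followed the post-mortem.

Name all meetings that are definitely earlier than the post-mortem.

Directly stated before the post-mortem: the all-hands and the budget sync.
The client call reaches the post-mortem via the client call → the standup → the all-hands → the post-mortem.
The retro reaches the post-mortem via the retro → the budget sync → the post-mortem.
The standup reaches the post-mortem via the standup → the all-hands → the post-mortem.
No chain forces the handoff (or any of the others) ahead of the post-mortem.

the all-hands, the budget sync, the client call, the retro, the standup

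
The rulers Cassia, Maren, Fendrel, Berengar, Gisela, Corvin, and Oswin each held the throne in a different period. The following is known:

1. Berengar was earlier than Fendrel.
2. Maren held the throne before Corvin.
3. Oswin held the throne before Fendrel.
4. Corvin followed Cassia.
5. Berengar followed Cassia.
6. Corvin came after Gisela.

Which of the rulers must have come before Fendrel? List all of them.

Berengar, Cassia, Oswin

Directly stated before Fendrel: Berengar and Oswin.
Cassia reaches Fendrel via Cassia → Berengar → Fendrel.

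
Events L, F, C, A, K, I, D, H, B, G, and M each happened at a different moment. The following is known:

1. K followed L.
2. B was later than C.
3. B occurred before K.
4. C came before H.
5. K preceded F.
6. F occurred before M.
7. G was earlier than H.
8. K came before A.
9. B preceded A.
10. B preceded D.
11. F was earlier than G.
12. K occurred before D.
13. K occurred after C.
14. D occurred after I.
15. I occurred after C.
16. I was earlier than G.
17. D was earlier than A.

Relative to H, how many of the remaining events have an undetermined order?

3

Forced before H: B, C, F, G, I, K, and L.
That leaves A, D, and M with no forced order relative to H — 3.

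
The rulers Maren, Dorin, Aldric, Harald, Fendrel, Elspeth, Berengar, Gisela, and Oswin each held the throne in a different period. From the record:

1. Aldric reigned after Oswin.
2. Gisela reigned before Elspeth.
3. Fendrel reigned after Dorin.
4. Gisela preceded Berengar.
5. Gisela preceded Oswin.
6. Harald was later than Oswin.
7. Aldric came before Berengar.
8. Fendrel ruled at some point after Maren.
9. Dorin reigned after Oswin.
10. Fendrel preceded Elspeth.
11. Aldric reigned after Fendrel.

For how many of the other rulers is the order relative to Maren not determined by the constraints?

Forced after Maren: Aldric, Berengar, Elspeth, and Fendrel.
That leaves Dorin, Gisela, Harald, and Oswin with no forced order relative to Maren — 4.

4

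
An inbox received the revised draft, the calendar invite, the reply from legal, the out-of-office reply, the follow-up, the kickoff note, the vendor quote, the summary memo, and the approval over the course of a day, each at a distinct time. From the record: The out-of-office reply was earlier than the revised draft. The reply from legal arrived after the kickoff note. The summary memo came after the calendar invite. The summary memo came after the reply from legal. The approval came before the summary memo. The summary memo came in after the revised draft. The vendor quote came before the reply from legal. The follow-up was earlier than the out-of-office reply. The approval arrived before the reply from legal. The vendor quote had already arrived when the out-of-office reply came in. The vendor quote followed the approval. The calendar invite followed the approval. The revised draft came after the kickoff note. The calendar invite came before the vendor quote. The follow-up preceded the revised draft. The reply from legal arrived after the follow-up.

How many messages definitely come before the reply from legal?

Directly stated before the reply from legal: the approval, the follow-up, the kickoff note, and the vendor quote.
The calendar invite reaches the reply from legal via the calendar invite → the vendor quote → the reply from legal.
That's the approval, the calendar invite, the follow-up, the kickoff note, and the vendor quote — 5 in all.

5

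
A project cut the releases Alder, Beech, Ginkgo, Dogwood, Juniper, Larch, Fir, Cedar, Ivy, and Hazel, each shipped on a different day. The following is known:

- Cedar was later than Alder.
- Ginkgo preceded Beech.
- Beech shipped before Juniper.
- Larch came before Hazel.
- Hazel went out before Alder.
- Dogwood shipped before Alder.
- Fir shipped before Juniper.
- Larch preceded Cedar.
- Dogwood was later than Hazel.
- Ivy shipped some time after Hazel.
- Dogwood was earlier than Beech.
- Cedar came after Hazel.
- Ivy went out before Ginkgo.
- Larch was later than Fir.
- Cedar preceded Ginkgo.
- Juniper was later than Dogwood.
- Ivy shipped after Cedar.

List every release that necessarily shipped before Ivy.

Directly stated before Ivy: Cedar and Hazel.
Alder reaches Ivy via Alder → Cedar → Ivy.
Dogwood reaches Ivy via Dogwood → Alder → Cedar → Ivy.
Fir reaches Ivy via Fir → Larch → Hazel → Ivy.
Likewise Larch reaches Ivy by chaining the stated constraints.

Alder, Cedar, Dogwood, Fir, Hazel, Larch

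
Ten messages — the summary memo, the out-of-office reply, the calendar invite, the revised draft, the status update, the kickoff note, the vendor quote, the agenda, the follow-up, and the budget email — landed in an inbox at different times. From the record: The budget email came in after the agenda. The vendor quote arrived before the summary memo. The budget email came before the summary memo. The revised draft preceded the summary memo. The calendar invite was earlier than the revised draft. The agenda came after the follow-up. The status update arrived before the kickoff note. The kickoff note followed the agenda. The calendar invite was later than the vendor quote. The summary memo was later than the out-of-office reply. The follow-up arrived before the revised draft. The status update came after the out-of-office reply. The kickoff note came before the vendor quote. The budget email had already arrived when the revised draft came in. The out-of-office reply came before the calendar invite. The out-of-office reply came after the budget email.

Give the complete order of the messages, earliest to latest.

The constraints fix every adjacent pair, so only one ordering works:
the follow-up → the agenda → the budget email → the out-of-office reply → the status update → the kickoff note → the vendor quote → the calendar invite → the revised draft → the summary memo.

the follow-up, the agenda, the budget email, the out-of-office reply, the status update, the kickoff note, the vendor quote, the calendar invite, the revised draft, the summary memo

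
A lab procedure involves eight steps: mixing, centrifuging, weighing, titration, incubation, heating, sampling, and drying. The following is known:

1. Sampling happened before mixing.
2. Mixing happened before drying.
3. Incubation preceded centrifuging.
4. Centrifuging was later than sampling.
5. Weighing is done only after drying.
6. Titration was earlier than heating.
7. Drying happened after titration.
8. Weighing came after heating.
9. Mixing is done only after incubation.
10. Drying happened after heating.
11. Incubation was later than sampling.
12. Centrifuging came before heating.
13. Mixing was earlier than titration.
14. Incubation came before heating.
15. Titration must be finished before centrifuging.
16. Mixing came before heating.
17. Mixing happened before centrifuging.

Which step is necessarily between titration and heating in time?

centrifuging

Tracing the constraints gives titration → centrifuging → heating, so centrifuging sits after titration and before heating.
No other step is forced both after titration and before heating.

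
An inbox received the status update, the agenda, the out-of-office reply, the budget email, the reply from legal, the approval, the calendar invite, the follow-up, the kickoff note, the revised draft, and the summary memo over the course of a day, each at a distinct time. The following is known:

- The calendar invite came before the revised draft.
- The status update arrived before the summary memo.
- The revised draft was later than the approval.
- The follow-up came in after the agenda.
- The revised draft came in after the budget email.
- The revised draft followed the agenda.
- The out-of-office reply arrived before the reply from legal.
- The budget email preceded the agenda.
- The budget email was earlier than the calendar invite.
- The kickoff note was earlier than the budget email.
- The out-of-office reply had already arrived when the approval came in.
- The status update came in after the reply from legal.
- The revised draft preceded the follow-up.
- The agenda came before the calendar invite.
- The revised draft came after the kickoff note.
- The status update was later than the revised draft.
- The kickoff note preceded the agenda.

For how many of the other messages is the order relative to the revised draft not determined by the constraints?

Forced before the revised draft: the agenda, the approval, the budget email, the calendar invite, the kickoff note, and the out-of-office reply; forced after the revised draft: the follow-up, the status update, and the summary memo.
That leaves the reply from legal with no forced order relative to the revised draft — 1.

1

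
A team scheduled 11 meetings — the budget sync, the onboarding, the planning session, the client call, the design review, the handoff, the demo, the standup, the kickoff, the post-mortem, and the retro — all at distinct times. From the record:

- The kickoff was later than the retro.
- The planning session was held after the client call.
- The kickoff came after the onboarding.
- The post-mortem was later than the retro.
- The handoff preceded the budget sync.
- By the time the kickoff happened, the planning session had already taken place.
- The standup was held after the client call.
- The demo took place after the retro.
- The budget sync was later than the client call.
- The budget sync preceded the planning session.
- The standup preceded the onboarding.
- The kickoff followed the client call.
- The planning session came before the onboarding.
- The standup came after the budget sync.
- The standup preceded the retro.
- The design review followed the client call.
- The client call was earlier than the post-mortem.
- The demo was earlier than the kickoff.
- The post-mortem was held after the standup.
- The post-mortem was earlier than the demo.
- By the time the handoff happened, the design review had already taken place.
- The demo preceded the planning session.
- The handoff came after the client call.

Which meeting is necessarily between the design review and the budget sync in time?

Tracing the constraints gives the design review → the handoff → the budget sync, so the handoff sits after the design review and before the budget sync.
No other meeting is forced both after the design review and before the budget sync.

the handoff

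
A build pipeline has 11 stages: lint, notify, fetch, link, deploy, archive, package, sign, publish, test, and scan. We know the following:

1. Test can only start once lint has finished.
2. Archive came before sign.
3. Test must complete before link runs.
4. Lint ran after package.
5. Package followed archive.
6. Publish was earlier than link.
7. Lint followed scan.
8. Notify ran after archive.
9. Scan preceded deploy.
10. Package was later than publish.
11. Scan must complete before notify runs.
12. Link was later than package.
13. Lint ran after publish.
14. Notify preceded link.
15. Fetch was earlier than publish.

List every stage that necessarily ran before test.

Directly stated before test: lint.
Archive reaches test via archive → package → lint → test.
Fetch reaches test via fetch → publish → lint → test.
Package reaches test via package → lint → test.
Likewise publish and scan each reach test by chaining the stated constraints.

archive, fetch, lint, package, publish, scan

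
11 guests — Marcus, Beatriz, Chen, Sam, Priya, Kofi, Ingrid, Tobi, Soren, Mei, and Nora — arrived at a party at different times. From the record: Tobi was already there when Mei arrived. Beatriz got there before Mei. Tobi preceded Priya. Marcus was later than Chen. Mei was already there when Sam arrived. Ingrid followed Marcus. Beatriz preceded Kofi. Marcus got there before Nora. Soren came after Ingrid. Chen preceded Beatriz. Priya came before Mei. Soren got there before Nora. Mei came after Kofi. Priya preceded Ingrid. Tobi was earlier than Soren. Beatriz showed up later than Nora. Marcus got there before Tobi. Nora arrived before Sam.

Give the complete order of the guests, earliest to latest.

Chen, Marcus, Tobi, Priya, Ingrid, Soren, Nora, Beatriz, Kofi, Mei, Sam

The constraints fix every adjacent pair, so only one ordering works:
Chen → Marcus → Tobi → Priya → Ingrid → Soren → Nora → Beatriz → Kofi → Mei → Sam.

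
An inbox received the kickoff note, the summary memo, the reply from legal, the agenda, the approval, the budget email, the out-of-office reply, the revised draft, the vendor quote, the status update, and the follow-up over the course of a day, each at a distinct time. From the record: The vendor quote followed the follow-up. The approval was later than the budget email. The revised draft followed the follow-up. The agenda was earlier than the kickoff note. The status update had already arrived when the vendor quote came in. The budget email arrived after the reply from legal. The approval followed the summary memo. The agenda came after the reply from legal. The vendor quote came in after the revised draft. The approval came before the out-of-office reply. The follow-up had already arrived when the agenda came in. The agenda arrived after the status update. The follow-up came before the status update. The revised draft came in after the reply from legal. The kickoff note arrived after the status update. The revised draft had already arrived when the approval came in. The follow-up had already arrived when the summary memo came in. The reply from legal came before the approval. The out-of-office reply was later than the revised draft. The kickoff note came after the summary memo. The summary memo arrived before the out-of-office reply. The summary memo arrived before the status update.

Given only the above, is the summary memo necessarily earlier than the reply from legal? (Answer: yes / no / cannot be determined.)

cannot be determined

No chain of stated constraints runs from the summary memo to the reply from legal, and none runs from the reply from legal to the summary memo either.
So the relative order of the summary memo and the reply from legal is not fixed by the given facts.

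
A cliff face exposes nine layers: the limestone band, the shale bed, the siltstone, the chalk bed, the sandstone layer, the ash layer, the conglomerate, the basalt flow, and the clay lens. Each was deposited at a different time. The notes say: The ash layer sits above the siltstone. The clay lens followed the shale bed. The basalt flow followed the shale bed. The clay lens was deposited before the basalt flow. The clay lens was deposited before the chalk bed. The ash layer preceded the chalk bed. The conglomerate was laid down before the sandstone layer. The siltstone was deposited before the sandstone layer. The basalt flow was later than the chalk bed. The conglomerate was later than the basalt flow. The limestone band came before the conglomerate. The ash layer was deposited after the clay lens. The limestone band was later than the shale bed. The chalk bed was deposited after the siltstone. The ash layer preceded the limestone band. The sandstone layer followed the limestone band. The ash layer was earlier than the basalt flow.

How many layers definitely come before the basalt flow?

5

Directly stated before the basalt flow: the ash layer, the chalk bed, the clay lens, and the shale bed.
The siltstone reaches the basalt flow via the siltstone → the chalk bed → the basalt flow.
No chain forces the sandstone layer (or any of the others) ahead of the basalt flow.
That's the ash layer, the chalk bed, the clay lens, the shale bed, and the siltstone — 5 in all.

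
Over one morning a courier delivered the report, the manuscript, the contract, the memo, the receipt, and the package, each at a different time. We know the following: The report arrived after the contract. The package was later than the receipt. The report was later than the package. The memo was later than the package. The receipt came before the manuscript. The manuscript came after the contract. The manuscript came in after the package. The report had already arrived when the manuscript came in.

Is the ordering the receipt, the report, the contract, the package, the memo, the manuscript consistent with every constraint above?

The constraints require the contract before the report, but in the proposed sequence the report appears ahead of the contract. That one violation is enough.

no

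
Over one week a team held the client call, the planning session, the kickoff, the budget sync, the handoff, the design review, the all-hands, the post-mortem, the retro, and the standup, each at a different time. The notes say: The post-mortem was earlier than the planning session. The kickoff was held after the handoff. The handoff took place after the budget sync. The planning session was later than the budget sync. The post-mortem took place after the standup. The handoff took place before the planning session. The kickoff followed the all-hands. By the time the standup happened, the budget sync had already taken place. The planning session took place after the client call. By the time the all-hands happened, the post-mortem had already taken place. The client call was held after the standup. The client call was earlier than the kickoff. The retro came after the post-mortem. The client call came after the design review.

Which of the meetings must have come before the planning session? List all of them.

the budget sync, the client call, the design review, the handoff, the post-mortem, the standup

Directly stated before the planning session: the budget sync, the client call, the handoff, and the post-mortem.
The design review reaches the planning session via the design review → the client call → the planning session.
The standup reaches the planning session via the standup → the post-mortem → the planning session.
No chain forces the all-hands (or any of the others) ahead of the planning session.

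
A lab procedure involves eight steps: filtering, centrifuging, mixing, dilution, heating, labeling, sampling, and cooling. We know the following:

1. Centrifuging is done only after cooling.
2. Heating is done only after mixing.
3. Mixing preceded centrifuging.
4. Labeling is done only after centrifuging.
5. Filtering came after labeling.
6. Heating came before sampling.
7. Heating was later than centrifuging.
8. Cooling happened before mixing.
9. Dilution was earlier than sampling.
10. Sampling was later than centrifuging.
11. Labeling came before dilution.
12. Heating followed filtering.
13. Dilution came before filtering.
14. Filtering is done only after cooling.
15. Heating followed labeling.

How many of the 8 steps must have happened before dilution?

4

Directly stated before dilution: labeling.
Centrifuging reaches dilution via centrifuging → labeling → dilution.
Cooling reaches dilution via cooling → centrifuging → labeling → dilution.
Mixing reaches dilution via mixing → centrifuging → labeling → dilution.
No chain forces sampling (or any of the others) ahead of dilution.
That's centrifuging, cooling, labeling, and mixing — 4 in all.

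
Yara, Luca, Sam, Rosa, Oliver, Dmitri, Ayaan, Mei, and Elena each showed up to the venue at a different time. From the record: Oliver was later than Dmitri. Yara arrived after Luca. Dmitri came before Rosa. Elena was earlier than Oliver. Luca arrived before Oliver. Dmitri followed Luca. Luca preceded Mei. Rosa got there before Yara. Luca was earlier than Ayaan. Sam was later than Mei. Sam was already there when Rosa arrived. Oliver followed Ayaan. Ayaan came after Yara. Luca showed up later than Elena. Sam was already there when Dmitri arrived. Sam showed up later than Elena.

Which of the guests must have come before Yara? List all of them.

Dmitri, Elena, Luca, Mei, Rosa, Sam

Directly stated before Yara: Luca and Rosa.
Dmitri reaches Yara via Dmitri → Rosa → Yara.
Elena reaches Yara via Elena → Luca → Yara.
Mei reaches Yara via Mei → Sam → Rosa → Yara.
Likewise Sam reaches Yara by chaining the stated constraints.
No chain forces Oliver (or any of the others) ahead of Yara.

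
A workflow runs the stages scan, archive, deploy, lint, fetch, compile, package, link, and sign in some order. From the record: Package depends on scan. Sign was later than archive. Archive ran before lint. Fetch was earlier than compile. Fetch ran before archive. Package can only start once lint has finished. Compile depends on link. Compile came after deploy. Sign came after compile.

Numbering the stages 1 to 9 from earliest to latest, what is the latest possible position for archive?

6

Archive must come before lint, package, and sign — 3 stages forced after it.
Everything else can be placed before archive in some valid order, so archive can sit as late as position 9 − 3 = 6.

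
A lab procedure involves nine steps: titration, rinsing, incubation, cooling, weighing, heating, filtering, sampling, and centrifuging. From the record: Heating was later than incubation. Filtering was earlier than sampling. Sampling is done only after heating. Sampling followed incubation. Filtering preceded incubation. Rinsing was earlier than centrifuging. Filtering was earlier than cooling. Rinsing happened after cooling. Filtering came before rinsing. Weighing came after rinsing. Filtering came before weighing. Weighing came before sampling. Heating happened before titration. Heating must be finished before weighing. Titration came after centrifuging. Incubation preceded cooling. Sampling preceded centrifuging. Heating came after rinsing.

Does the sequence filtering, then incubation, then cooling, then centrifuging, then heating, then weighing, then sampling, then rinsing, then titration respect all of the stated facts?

The constraints require rinsing before centrifuging, but in the proposed sequence centrifuging appears ahead of rinsing. That one violation is enough.

no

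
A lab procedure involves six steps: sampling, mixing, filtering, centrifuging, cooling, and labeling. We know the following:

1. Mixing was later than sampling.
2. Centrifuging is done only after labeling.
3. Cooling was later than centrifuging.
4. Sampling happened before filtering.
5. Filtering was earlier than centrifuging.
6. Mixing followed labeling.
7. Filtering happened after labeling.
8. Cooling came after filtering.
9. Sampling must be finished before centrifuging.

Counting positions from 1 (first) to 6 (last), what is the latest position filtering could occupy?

4

Filtering must come before centrifuging and cooling — 2 steps forced after it.
Everything else can be placed before filtering in some valid order, so filtering can sit as late as position 6 − 2 = 4.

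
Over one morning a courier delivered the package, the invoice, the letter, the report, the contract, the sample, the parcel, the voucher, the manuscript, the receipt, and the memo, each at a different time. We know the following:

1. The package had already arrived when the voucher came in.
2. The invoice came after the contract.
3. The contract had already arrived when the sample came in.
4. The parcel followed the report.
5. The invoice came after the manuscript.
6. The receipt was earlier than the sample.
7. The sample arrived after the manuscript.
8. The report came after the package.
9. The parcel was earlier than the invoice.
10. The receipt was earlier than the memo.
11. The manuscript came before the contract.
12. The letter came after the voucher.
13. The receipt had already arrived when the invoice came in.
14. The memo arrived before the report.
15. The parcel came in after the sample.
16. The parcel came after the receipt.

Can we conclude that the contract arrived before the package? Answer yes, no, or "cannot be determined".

No chain of stated constraints runs from the contract to the package, and none runs from the package to the contract either.
So the relative order of the contract and the package is not fixed by the given facts.

cannot be determined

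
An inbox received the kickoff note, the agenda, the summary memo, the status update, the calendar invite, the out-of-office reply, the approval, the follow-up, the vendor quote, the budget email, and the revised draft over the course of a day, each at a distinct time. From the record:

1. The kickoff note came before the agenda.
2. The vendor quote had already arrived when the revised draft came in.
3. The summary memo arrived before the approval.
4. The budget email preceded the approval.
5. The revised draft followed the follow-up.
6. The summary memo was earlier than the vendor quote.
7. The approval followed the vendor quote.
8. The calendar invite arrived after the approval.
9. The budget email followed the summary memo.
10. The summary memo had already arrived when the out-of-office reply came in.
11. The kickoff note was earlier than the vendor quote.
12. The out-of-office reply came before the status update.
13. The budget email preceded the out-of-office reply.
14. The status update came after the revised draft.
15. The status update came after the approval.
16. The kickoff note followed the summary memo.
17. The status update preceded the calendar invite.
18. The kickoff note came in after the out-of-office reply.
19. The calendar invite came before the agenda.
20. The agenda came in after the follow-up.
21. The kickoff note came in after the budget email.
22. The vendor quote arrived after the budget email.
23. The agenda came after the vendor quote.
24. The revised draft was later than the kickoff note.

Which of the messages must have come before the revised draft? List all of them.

the budget email, the follow-up, the kickoff note, the out-of-office reply, the summary memo, the vendor quote

Directly stated before the revised draft: the follow-up, the kickoff note, and the vendor quote.
The budget email reaches the revised draft via the budget email → the vendor quote → the revised draft.
The out-of-office reply reaches the revised draft via the out-of-office reply → the kickoff note → the revised draft.
The summary memo reaches the revised draft via the summary memo → the vendor quote → the revised draft.
No chain forces the calendar invite (or any of the others) ahead of the revised draft.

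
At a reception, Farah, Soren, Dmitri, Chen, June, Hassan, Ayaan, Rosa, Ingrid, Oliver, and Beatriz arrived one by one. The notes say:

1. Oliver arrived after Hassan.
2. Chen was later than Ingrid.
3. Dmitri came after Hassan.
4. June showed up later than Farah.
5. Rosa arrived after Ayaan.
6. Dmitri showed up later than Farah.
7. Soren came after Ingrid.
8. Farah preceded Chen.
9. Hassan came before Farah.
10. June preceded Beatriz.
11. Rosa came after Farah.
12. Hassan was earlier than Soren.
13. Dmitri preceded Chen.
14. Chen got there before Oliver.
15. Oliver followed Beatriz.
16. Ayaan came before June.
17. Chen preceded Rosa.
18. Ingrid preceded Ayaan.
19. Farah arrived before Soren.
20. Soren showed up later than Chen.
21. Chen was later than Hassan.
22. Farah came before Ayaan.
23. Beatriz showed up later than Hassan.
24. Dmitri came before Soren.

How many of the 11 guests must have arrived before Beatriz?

Directly stated before Beatriz: Hassan and June.
Ayaan reaches Beatriz via Ayaan → June → Beatriz.
Farah reaches Beatriz via Farah → June → Beatriz.
Ingrid reaches Beatriz via Ingrid → Ayaan → June → Beatriz.
No chain forces Chen (or any of the others) ahead of Beatriz.
That's Ayaan, Farah, Hassan, Ingrid, and June — 5 in all.

5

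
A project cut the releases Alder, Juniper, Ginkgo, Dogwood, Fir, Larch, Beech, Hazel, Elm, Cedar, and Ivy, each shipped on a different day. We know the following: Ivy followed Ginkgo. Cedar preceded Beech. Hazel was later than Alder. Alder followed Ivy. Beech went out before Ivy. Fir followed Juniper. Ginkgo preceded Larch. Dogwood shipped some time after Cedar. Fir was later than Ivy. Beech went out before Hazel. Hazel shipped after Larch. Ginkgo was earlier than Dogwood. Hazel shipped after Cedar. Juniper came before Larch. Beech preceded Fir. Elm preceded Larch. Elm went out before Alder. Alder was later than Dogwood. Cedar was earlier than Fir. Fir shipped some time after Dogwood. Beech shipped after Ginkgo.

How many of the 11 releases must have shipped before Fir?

6

Directly stated before Fir: Beech, Cedar, Dogwood, Ivy, and Juniper.
Ginkgo reaches Fir via Ginkgo → Dogwood → Fir.
That's Beech, Cedar, Dogwood, Ginkgo, Ivy, and Juniper — 6 in all.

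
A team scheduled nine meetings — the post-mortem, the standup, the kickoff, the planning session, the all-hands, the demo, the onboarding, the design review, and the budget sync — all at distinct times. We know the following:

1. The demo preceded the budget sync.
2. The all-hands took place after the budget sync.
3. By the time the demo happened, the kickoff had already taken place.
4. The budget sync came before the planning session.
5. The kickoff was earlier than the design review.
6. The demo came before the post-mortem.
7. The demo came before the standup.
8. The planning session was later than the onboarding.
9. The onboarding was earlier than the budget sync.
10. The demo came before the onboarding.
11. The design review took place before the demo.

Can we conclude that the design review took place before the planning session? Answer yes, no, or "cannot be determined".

Chain the constraints: the design review → the demo → the budget sync → the planning session. Each link is directly stated, so the design review comes before the planning session.

yes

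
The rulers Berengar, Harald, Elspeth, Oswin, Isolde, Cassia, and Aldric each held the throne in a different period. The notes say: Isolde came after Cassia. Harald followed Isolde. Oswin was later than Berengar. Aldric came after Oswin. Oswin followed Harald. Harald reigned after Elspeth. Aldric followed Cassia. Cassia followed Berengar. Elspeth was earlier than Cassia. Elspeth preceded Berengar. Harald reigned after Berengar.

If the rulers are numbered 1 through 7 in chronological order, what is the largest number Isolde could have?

Isolde must come before Aldric, Harald, and Oswin — 3 rulers forced after them.
Everything else can be placed before Isolde in some valid order, so Isolde can sit as late as position 7 − 3 = 4.

4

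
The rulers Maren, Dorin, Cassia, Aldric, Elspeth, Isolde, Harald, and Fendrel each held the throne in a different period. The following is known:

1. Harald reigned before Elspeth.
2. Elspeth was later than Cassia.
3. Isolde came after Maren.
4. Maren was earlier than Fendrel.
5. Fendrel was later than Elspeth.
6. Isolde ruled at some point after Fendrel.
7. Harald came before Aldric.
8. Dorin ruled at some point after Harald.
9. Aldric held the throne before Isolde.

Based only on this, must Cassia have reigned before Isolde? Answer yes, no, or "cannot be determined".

Chain the constraints: Cassia → Elspeth → Fendrel → Isolde. Each link is directly stated, so Cassia comes before Isolde.

yes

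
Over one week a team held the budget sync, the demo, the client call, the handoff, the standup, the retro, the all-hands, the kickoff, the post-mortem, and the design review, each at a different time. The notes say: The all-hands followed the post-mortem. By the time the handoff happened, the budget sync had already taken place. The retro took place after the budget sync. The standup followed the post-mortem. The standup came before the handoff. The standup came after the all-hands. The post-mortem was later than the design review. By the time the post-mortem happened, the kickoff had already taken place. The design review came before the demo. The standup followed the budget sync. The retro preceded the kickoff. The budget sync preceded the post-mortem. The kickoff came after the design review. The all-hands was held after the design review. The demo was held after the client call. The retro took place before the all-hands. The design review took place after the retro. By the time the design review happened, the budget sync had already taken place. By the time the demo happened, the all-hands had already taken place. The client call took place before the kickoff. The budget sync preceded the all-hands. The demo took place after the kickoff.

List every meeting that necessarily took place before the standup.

the all-hands, the budget sync, the client call, the design review, the kickoff, the post-mortem, the retro

Directly stated before the standup: the all-hands, the budget sync, and the post-mortem.
The client call reaches the standup via the client call → the kickoff → the post-mortem → the standup.
The design review reaches the standup via the design review → the all-hands → the standup.
The kickoff reaches the standup via the kickoff → the post-mortem → the standup.
Likewise the retro reaches the standup by chaining the stated constraints.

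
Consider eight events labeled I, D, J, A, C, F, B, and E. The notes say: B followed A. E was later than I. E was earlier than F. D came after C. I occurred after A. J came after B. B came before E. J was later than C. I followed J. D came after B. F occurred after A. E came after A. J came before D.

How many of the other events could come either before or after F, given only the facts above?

Forced before F: A, B, C, E, I, and J.
That leaves D with no forced order relative to F — 1.

1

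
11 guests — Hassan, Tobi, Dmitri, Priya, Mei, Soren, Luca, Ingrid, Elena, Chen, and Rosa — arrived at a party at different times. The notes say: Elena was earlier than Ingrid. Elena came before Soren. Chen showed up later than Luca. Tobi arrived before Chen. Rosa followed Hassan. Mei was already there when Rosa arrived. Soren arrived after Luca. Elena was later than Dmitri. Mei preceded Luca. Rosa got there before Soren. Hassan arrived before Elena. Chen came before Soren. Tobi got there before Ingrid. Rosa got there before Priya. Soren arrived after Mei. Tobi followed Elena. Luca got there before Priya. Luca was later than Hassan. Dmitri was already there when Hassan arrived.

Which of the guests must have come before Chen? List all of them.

Directly stated before Chen: Luca and Tobi.
Dmitri reaches Chen via Dmitri → Elena → Tobi → Chen.
Elena reaches Chen via Elena → Tobi → Chen.
Hassan reaches Chen via Hassan → Luca → Chen.
Likewise Mei reaches Chen by chaining the stated constraints.
No chain forces Ingrid (or any of the others) ahead of Chen.

Dmitri, Elena, Hassan, Luca, Mei, Tobi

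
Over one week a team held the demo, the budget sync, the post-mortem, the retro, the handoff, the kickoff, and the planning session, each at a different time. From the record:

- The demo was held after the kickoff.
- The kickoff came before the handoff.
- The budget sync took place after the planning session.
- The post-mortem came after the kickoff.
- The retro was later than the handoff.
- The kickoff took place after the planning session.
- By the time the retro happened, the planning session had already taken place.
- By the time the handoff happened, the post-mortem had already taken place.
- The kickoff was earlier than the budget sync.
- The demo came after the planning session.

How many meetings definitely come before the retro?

Directly stated before the retro: the handoff and the planning session.
The kickoff reaches the retro via the kickoff → the handoff → the retro.
The post-mortem reaches the retro via the post-mortem → the handoff → the retro.
That's the handoff, the kickoff, the planning session, and the post-mortem — 4 in all.

4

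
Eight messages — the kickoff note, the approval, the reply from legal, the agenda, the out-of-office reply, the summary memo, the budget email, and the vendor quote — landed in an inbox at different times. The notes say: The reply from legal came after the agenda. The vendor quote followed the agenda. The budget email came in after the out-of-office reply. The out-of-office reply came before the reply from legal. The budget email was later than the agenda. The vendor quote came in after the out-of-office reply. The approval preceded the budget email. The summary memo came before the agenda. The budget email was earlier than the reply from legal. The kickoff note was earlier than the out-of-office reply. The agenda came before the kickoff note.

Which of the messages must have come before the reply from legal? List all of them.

the agenda, the approval, the budget email, the kickoff note, the out-of-office reply, the summary memo

Directly stated before the reply from legal: the agenda, the budget email, and the out-of-office reply.
The approval reaches the reply from legal via the approval → the budget email → the reply from legal.
The kickoff note reaches the reply from legal via the kickoff note → the out-of-office reply → the reply from legal.
The summary memo reaches the reply from legal via the summary memo → the agenda → the reply from legal.
No chain forces the vendor quote ahead of the reply from legal.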